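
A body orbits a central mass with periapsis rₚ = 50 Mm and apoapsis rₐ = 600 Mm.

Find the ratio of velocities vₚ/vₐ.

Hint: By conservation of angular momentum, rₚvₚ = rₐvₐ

Convert to SI: rₚ = 50 Mm = 5e+07 m; rₐ = 600 Mm = 6e+08 m.
Conservation of angular momentum gives rₚvₚ = rₐvₐ, so vₚ/vₐ = rₐ/rₚ.
vₚ/vₐ = 6e+08 / 5e+07 ≈ 12.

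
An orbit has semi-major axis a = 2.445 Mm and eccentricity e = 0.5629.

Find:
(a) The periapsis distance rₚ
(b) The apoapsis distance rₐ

Convert to SI: a = 2.445 Mm = 2.445e+06 m.
(a) rₚ = a(1 − e) = 2.445e+06 · (1 − 0.5629) = 2.445e+06 · 0.4371 ≈ 1.069e+06 m = 1.069 Mm.
(b) rₐ = a(1 + e) = 2.445e+06 · (1 + 0.5629) = 2.445e+06 · 1.5629 ≈ 3.821e+06 m = 3.821 Mm.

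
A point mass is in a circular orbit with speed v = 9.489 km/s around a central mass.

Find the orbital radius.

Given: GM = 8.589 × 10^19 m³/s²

Convert to SI: v = 9.489 km/s = 9489 m/s.
For a circular orbit, v² = GM / r, so r = GM / v².
r = 8.589e+19 / (9489)² m ≈ 9.539e+11 m = 953.9 Gm.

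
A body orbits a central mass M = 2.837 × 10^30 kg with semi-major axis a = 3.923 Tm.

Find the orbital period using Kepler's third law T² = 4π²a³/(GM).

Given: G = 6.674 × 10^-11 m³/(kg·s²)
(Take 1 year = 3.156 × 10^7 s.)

Convert to SI: a = 3.923 Tm = 3.923e+12 m.
GM = G · M = 6.674e-11 · 2.837e+30 = 1.89341e+20 m³/s².
Kepler's third law: T = 2π √(a³ / GM).
Substituting a = 3.923e+12 m and GM = 1.89341e+20 m³/s²:
T = 2π √((3.923e+12)³ / 1.89341e+20) s
T ≈ 3.548e+09 s = 112.4 years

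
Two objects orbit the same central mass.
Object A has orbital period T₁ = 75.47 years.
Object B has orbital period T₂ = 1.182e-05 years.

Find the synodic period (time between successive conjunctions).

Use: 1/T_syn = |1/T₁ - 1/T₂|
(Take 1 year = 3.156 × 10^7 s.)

Convert to SI: T₁ = 75.47 years = 2.38183e+09 s; T₂ = 1.182e-05 years = 373.039 s.
T_syn = |T₁ · T₂ / (T₁ − T₂)|.
T_syn = |2.38183e+09 · 373.039 / (2.38183e+09 − 373.039)| s ≈ 373 s = 1.182e-05 years.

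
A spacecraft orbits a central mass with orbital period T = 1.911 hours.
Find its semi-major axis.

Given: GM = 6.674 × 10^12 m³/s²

Convert to SI: T = 1.911 hours = 6879.6 s.
Invert Kepler's third law: a = (GM · T² / (4π²))^(1/3).
Substituting T = 6879.6 s and GM = 6.674e+12 m³/s²:
a = (6.674e+12 · (6879.6)² / (4π²))^(1/3) m
a ≈ 2e+06 m = 2 Mm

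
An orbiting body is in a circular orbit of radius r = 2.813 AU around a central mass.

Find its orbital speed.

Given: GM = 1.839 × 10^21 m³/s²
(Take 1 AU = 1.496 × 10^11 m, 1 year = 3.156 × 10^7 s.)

Convert to SI: r = 2.813 AU = 4.20825e+11 m.
For a circular orbit, gravity supplies the centripetal force, so v = √(GM / r).
v = √(1.839e+21 / 4.20825e+11) m/s ≈ 6.611e+04 m/s = 13.95 AU/year.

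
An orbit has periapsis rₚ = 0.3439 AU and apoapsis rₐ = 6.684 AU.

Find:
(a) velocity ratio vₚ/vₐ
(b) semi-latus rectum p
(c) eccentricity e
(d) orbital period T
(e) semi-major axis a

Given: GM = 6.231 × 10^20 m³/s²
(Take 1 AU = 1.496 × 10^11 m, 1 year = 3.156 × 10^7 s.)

Convert to SI: rₚ = 0.3439 AU = 5.14474e+10 m; rₐ = 6.684 AU = 9.99926e+11 m.
(a) Conservation of angular momentum (rₚvₚ = rₐvₐ) gives vₚ/vₐ = rₐ/rₚ = 9.99926e+11/5.14474e+10 ≈ 19.44
(b) From a = (rₚ + rₐ)/2 = 5.25687e+11 m and e = (rₐ − rₚ)/(rₐ + rₚ) = 0.902133, p = a(1 − e²) = 5.25687e+11 · (1 − (0.902133)²) ≈ 9.786e+10 m
(c) e = (rₐ − rₚ)/(rₐ + rₚ) = (9.99926e+11 − 5.14474e+10)/(9.99926e+11 + 5.14474e+10) ≈ 0.9021
(d) With a = (rₚ + rₐ)/2 = 5.25687e+11 m, T = 2π √(a³/GM) = 2π √((5.25687e+11)³/6.231e+20) s ≈ 9.594e+07 s
(e) a = (rₚ + rₐ)/2 = (5.14474e+10 + 9.99926e+11)/2 ≈ 5.257e+11 m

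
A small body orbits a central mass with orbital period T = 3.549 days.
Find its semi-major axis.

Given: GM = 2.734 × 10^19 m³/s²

Convert to SI: T = 3.549 days = 306634 s.
Invert Kepler's third law: a = (GM · T² / (4π²))^(1/3).
Substituting T = 306634 s and GM = 2.734e+19 m³/s²:
a = (2.734e+19 · (306634)² / (4π²))^(1/3) m
a ≈ 4.023e+09 m = 4.023 × 10^9 m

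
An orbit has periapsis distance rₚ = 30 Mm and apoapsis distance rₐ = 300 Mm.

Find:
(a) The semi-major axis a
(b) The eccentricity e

Convert to SI: rₚ = 30 Mm = 3e+07 m; rₐ = 300 Mm = 3e+08 m.
(a) a = (rₚ + rₐ) / 2 = (3e+07 + 3e+08) / 2 ≈ 1.65e+08 m = 165 Mm.
(b) e = (rₐ − rₚ) / (rₐ + rₚ) = (3e+08 − 3e+07) / (3e+08 + 3e+07) ≈ 0.8182.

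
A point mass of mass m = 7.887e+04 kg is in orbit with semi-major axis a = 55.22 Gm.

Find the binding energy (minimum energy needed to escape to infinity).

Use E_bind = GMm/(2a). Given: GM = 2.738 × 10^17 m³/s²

Convert to SI: a = 55.22 Gm = 5.522e+10 m.
Total orbital energy is E = −GMm/(2a); binding energy is E_bind = −E = GMm/(2a).
E_bind = 2.738e+17 · 7.887e+04 / (2 · 5.522e+10) J ≈ 1.955e+11 J = 195.5 GJ.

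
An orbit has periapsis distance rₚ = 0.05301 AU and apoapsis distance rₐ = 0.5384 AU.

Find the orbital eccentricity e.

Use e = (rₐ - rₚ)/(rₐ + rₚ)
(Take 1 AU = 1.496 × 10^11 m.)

Convert to SI: rₚ = 0.05301 AU = 7.9303e+09 m; rₐ = 0.5384 AU = 8.05446e+10 m.
e = (rₐ − rₚ) / (rₐ + rₚ).
e = (8.05446e+10 − 7.9303e+09) / (8.05446e+10 + 7.9303e+09) = 7.26143e+10 / 8.84749e+10 ≈ 0.8207.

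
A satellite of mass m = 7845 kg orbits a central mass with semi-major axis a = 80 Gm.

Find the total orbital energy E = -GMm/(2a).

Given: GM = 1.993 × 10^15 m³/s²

Convert to SI: a = 80 Gm = 8e+10 m.
E = −GMm / (2a).
E = −1.993e+15 · 7845 / (2 · 8e+10) J ≈ -9.772e+07 J = -97.72 MJ.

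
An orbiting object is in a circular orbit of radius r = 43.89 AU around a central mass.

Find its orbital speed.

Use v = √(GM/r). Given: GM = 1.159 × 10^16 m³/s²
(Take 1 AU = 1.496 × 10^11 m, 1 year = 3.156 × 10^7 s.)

Convert to SI: r = 43.89 AU = 6.56594e+12 m.
For a circular orbit, gravity supplies the centripetal force, so v = √(GM / r).
v = √(1.159e+16 / 6.56594e+12) m/s ≈ 42.01 m/s = 0.008863 AU/year.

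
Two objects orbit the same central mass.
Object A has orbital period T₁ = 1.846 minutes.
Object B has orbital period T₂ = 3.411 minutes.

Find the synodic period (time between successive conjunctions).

Convert to SI: T₁ = 1.846 minutes = 110.76 s; T₂ = 3.411 minutes = 204.66 s.
T_syn = |T₁ · T₂ / (T₁ − T₂)|.
T_syn = |110.76 · 204.66 / (110.76 − 204.66)| s ≈ 241.4 s = 4.023 minutes.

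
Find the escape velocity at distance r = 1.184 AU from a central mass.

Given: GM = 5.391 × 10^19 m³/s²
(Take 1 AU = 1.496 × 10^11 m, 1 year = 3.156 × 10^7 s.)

Convert to SI: r = 1.184 AU = 1.77126e+11 m.
Escape velocity comes from setting total energy to zero: ½v² − GM/r = 0 ⇒ v_esc = √(2GM / r).
v_esc = √(2 · 5.391e+19 / 1.77126e+11) m/s ≈ 2.467e+04 m/s = 5.205 AU/year.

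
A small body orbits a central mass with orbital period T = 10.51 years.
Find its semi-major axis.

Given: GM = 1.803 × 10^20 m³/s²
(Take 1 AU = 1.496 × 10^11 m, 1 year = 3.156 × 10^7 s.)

Convert to SI: T = 10.51 years = 3.31696e+08 s.
Invert Kepler's third law: a = (GM · T² / (4π²))^(1/3).
Substituting T = 3.31696e+08 s and GM = 1.803e+20 m³/s²:
a = (1.803e+20 · (3.31696e+08)² / (4π²))^(1/3) m
a ≈ 7.95e+11 m = 5.314 AU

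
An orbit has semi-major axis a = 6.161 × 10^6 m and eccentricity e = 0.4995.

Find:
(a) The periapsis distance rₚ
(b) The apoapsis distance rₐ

(a) rₚ = a(1 − e) = 6.161e+06 · (1 − 0.4995) = 6.161e+06 · 0.5005 ≈ 3.084e+06 m = 3.084 × 10^6 m.
(b) rₐ = a(1 + e) = 6.161e+06 · (1 + 0.4995) = 6.161e+06 · 1.4995 ≈ 9.238e+06 m = 9.238 × 10^6 m.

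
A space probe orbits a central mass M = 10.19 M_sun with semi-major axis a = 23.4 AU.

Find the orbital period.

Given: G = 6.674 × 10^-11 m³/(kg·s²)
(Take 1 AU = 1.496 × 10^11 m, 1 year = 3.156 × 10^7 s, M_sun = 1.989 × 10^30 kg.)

Convert to SI: a = 23.4 AU = 3.50064e+12 m; M = 10.19 M_sun = 2.02679e+31 kg.
GM = G · M = 6.674e-11 · 2.02679e+31 = 1.35268e+21 m³/s².
Kepler's third law: T = 2π √(a³ / GM).
Substituting a = 3.50064e+12 m and GM = 1.35268e+21 m³/s²:
T = 2π √((3.50064e+12)³ / 1.35268e+21) s
T ≈ 1.119e+09 s = 35.45 years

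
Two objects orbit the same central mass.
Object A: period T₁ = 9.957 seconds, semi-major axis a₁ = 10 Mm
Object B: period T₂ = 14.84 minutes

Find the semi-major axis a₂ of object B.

Convert to SI: a₁ = 10 Mm = 1e+07 m; T₂ = 14.84 minutes = 890.4 s.
Kepler's third law: (T₁/T₂)² = (a₁/a₂)³ ⇒ a₂ = a₁ · (T₂/T₁)^(2/3).
T₂/T₁ = 890.4 / 9.957 = 89.4245.
a₂ = 1e+07 · (89.4245)^(2/3) m ≈ 2e+08 m = 200 Mm.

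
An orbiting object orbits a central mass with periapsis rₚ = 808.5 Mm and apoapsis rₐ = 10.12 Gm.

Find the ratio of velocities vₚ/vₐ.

Convert to SI: rₚ = 808.5 Mm = 8.085e+08 m; rₐ = 10.12 Gm = 1.012e+10 m.
Conservation of angular momentum gives rₚvₚ = rₐvₐ, so vₚ/vₐ = rₐ/rₚ.
vₚ/vₐ = 1.012e+10 / 8.085e+08 ≈ 12.52.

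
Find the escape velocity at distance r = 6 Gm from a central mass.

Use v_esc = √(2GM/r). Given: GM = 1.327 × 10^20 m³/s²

Convert to SI: r = 6 Gm = 6e+09 m.
Escape velocity comes from setting total energy to zero: ½v² − GM/r = 0 ⇒ v_esc = √(2GM / r).
v_esc = √(2 · 1.327e+20 / 6e+09) m/s ≈ 2.103e+05 m/s = 210.3 km/s.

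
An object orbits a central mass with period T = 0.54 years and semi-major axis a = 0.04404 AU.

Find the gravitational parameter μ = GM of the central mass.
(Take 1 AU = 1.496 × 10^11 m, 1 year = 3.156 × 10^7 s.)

Convert to SI: T = 0.54 years = 1.70424e+07 s; a = 0.04404 AU = 6.58838e+09 m.
GM = 4π² · a³ / T².
GM = 4π² · (6.58838e+09)³ / (1.70424e+07)² m³/s² ≈ 3.887e+16 m³/s² = 3.887 × 10^16 m³/s².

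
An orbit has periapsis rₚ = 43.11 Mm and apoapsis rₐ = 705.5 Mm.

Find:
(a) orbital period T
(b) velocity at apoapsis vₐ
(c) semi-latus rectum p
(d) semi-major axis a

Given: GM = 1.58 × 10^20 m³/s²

Convert to SI: rₚ = 43.11 Mm = 4.311e+07 m; rₐ = 705.5 Mm = 7.055e+08 m.
(a) With a = (rₚ + rₐ)/2 = 3.74305e+08 m, T = 2π √(a³/GM) = 2π √((3.74305e+08)³/1.58e+20) s ≈ 3620 s
(b) With a = (rₚ + rₐ)/2 = 3.74305e+08 m, vₐ = √(GM (2/rₐ − 1/a)) = √(1.58e+20 · (2/7.055e+08 − 1/3.74305e+08)) m/s ≈ 1.606e+05 m/s
(c) From a = (rₚ + rₐ)/2 = 3.74305e+08 m and e = (rₐ − rₚ)/(rₐ + rₚ) = 0.884827, p = a(1 − e²) = 3.74305e+08 · (1 − (0.884827)²) ≈ 8.125e+07 m
(d) a = (rₚ + rₐ)/2 = (4.311e+07 + 7.055e+08)/2 ≈ 3.743e+08 m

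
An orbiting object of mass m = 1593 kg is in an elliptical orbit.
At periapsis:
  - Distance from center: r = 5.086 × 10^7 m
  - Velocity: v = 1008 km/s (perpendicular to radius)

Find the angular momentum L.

Convert to SI: v = 1008 km/s = 1.008e+06 m/s.
Since v is perpendicular to r, L = m · v · r.
L = 1593 · 1.008e+06 · 5.086e+07 kg·m²/s ≈ 8.167e+16 kg·m²/s.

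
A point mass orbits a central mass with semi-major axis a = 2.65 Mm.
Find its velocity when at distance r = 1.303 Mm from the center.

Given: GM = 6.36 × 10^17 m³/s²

Convert to SI: a = 2.65 Mm = 2.65e+06 m; r = 1.303 Mm = 1.303e+06 m.
Vis-viva: v = √(GM · (2/r − 1/a)).
2/r − 1/a = 2/1.303e+06 − 1/2.65e+06 = 1.15756e-06 m⁻¹.
v = √(6.36e+17 · 1.15756e-06) m/s ≈ 8.58e+05 m/s = 858 km/s.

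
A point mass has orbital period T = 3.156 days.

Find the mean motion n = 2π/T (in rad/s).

Convert to SI: T = 3.156 days = 272678 s.
n = 2π / T.
n = 2π / 272678 s ≈ 2.304e-05 rad/s.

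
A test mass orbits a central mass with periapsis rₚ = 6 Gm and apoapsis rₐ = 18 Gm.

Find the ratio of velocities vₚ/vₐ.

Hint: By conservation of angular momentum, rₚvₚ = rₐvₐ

Convert to SI: rₚ = 6 Gm = 6e+09 m; rₐ = 18 Gm = 1.8e+10 m.
Conservation of angular momentum gives rₚvₚ = rₐvₐ, so vₚ/vₐ = rₐ/rₚ.
vₚ/vₐ = 1.8e+10 / 6e+09 ≈ 3.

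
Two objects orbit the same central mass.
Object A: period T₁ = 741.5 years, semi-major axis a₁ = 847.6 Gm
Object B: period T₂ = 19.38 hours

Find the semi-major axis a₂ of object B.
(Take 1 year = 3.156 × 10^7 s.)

Convert to SI: T₁ = 741.5 years = 2.34017e+10 s; a₁ = 847.6 Gm = 8.476e+11 m; T₂ = 19.38 hours = 69768 s.
Kepler's third law: (T₁/T₂)² = (a₁/a₂)³ ⇒ a₂ = a₁ · (T₂/T₁)^(2/3).
T₂/T₁ = 69768 / 2.34017e+10 = 2.98132e-06.
a₂ = 8.476e+11 · (2.98132e-06)^(2/3) m ≈ 1.756e+08 m = 175.6 Mm.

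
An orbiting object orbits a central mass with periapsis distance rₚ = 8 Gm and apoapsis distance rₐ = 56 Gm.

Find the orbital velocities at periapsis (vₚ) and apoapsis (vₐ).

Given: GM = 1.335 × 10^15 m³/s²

Convert to SI: rₚ = 8 Gm = 8e+09 m; rₐ = 56 Gm = 5.6e+10 m.
Use the vis-viva equation v² = GM(2/r − 1/a) with a = (rₚ + rₐ)/2 = (8e+09 + 5.6e+10)/2 = 3.2e+10 m.
vₚ = √(GM · (2/rₚ − 1/a)) = √(1.335e+15 · (2/8e+09 − 1/3.2e+10)) m/s ≈ 540.4 m/s = 540.4 m/s.
vₐ = √(GM · (2/rₐ − 1/a)) = √(1.335e+15 · (2/5.6e+10 − 1/3.2e+10)) m/s ≈ 77.2 m/s = 77.2 m/s.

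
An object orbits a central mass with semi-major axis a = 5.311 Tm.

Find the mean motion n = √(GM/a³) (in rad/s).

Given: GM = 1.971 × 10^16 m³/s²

Convert to SI: a = 5.311 Tm = 5.311e+12 m.
n = √(GM / a³).
n = √(1.971e+16 / (5.311e+12)³) rad/s ≈ 1.147e-11 rad/s.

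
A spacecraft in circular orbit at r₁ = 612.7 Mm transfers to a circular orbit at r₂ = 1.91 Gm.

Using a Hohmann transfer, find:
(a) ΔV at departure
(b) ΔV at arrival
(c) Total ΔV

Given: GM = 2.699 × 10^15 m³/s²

Convert to SI: r₁ = 612.7 Mm = 6.127e+08 m; r₂ = 1.91 Gm = 1.91e+09 m.
Transfer semi-major axis: a_t = (r₁ + r₂)/2 = (6.127e+08 + 1.91e+09)/2 = 1.26135e+09 m.
Circular speeds: v₁ = √(GM/r₁) = 2098.83 m/s, v₂ = √(GM/r₂) = 1188.73 m/s.
Transfer speeds (vis-viva v² = GM(2/r − 1/a_t)): v₁ᵗ = 2582.71 m/s, v₂ᵗ = 828.497 m/s.
(a) ΔV₁ = |v₁ᵗ − v₁| ≈ 483.9 m/s = 483.9 m/s.
(b) ΔV₂ = |v₂ − v₂ᵗ| ≈ 360.2 m/s = 360.2 m/s.
(c) ΔV_total = ΔV₁ + ΔV₂ ≈ 844.1 m/s = 844.1 m/s.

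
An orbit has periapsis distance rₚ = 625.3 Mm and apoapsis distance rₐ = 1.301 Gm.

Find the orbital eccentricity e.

Convert to SI: rₚ = 625.3 Mm = 6.253e+08 m; rₐ = 1.301 Gm = 1.301e+09 m.
e = (rₐ − rₚ) / (rₐ + rₚ).
e = (1.301e+09 − 6.253e+08) / (1.301e+09 + 6.253e+08) = 6.757e+08 / 1.9263e+09 ≈ 0.3508.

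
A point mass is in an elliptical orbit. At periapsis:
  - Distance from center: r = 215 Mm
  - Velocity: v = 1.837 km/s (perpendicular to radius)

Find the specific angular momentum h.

Convert to SI: r = 215 Mm = 2.15e+08 m; v = 1.837 km/s = 1837 m/s.
With v perpendicular to r, h = r · v.
h = 2.15e+08 · 1837 m²/s ≈ 3.95e+11 m²/s.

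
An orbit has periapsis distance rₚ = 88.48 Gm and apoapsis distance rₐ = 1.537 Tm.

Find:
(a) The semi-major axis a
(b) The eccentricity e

Convert to SI: rₚ = 88.48 Gm = 8.848e+10 m; rₐ = 1.537 Tm = 1.537e+12 m.
(a) a = (rₚ + rₐ) / 2 = (8.848e+10 + 1.537e+12) / 2 ≈ 8.127e+11 m = 812.7 Gm.
(b) e = (rₐ − rₚ) / (rₐ + rₚ) = (1.537e+12 − 8.848e+10) / (1.537e+12 + 8.848e+10) ≈ 0.8911.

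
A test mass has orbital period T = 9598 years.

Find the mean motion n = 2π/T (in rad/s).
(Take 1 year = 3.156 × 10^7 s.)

Convert to SI: T = 9598 years = 3.02913e+11 s.
n = 2π / T.
n = 2π / 3.02913e+11 s ≈ 2.074e-11 rad/s.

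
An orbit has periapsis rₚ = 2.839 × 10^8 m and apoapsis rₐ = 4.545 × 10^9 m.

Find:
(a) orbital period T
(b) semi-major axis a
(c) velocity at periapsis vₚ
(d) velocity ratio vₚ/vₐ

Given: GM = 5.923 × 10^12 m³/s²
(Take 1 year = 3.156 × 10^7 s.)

(a) With a = (rₚ + rₐ)/2 = 2.41445e+09 m, T = 2π √(a³/GM) = 2π √((2.41445e+09)³/5.923e+12) s ≈ 3.063e+08 s
(b) a = (rₚ + rₐ)/2 = (2.839e+08 + 4.545e+09)/2 ≈ 2.414e+09 m
(c) With a = (rₚ + rₐ)/2 = 2.41445e+09 m, vₚ = √(GM (2/rₚ − 1/a)) = √(5.923e+12 · (2/2.839e+08 − 1/2.41445e+09)) m/s ≈ 198.2 m/s
(d) Conservation of angular momentum (rₚvₚ = rₐvₐ) gives vₚ/vₐ = rₐ/rₚ = 4.545e+09/2.839e+08 ≈ 16.01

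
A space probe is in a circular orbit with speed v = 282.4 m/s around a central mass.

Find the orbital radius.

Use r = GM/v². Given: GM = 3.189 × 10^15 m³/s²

For a circular orbit, v² = GM / r, so r = GM / v².
r = 3.189e+15 / (282.4)² m ≈ 3.999e+10 m = 39.99 Gm.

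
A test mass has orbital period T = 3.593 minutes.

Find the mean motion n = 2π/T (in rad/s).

Convert to SI: T = 3.593 minutes = 215.58 s.
n = 2π / T.
n = 2π / 215.58 s ≈ 0.02915 rad/s.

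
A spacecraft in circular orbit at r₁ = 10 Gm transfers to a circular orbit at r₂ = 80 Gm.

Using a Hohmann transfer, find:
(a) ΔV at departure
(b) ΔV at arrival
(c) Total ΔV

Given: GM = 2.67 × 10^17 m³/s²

Convert to SI: r₁ = 10 Gm = 1e+10 m; r₂ = 80 Gm = 8e+10 m.
Transfer semi-major axis: a_t = (r₁ + r₂)/2 = (1e+10 + 8e+10)/2 = 4.5e+10 m.
Circular speeds: v₁ = √(GM/r₁) = 5167.2 m/s, v₂ = √(GM/r₂) = 1826.88 m/s.
Transfer speeds (vis-viva v² = GM(2/r − 1/a_t)): v₁ᵗ = 6889.61 m/s, v₂ᵗ = 861.201 m/s.
(a) ΔV₁ = |v₁ᵗ − v₁| ≈ 1722 m/s = 1.722 km/s.
(b) ΔV₂ = |v₂ − v₂ᵗ| ≈ 965.7 m/s = 965.7 m/s.
(c) ΔV_total = ΔV₁ + ΔV₂ ≈ 2688 m/s = 2.688 km/s.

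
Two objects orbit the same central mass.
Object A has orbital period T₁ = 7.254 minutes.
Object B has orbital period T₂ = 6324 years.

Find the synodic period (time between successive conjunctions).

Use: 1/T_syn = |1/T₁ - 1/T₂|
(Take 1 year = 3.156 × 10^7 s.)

Convert to SI: T₁ = 7.254 minutes = 435.24 s; T₂ = 6324 years = 1.99585e+11 s.
T_syn = |T₁ · T₂ / (T₁ − T₂)|.
T_syn = |435.24 · 1.99585e+11 / (435.24 − 1.99585e+11)| s ≈ 435.2 s = 7.254 minutes.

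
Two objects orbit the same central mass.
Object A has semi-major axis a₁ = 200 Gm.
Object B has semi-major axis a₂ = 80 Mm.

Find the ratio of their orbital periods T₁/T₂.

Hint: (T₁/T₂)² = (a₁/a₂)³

Convert to SI: a₁ = 200 Gm = 2e+11 m; a₂ = 80 Mm = 8e+07 m.
From Kepler's third law, (T₁/T₂)² = (a₁/a₂)³, so T₁/T₂ = (a₁/a₂)^(3/2).
a₁/a₂ = 2e+11 / 8e+07 = 2500.
T₁/T₂ = (2500)^(3/2) ≈ 1.25e+05.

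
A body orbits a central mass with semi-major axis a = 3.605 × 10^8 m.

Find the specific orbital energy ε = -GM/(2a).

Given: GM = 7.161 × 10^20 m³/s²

ε = −GM / (2a).
ε = −7.161e+20 / (2 · 3.605e+08) J/kg ≈ -9.932e+11 J/kg = -993.2 GJ/kg.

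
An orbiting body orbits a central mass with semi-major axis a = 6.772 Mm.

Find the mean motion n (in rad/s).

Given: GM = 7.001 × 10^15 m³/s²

Convert to SI: a = 6.772 Mm = 6.772e+06 m.
n = √(GM / a³).
n = √(7.001e+15 / (6.772e+06)³) rad/s ≈ 0.004748 rad/s.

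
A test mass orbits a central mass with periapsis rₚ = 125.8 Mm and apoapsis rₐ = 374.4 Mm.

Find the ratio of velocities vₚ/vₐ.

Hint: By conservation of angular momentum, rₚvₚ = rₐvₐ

Convert to SI: rₚ = 125.8 Mm = 1.258e+08 m; rₐ = 374.4 Mm = 3.744e+08 m.
Conservation of angular momentum gives rₚvₚ = rₐvₐ, so vₚ/vₐ = rₐ/rₚ.
vₚ/vₐ = 3.744e+08 / 1.258e+08 ≈ 2.976.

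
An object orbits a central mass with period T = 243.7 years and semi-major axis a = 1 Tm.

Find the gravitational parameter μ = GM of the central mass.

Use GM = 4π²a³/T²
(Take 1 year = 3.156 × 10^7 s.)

Convert to SI: T = 243.7 years = 7.69117e+09 s; a = 1 Tm = 1e+12 m.
GM = 4π² · a³ / T².
GM = 4π² · (1e+12)³ / (7.69117e+09)² m³/s² ≈ 6.674e+17 m³/s² = 6.674 × 10^17 m³/s².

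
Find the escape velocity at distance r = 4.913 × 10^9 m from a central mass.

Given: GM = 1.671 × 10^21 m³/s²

Escape velocity comes from setting total energy to zero: ½v² − GM/r = 0 ⇒ v_esc = √(2GM / r).
v_esc = √(2 · 1.671e+21 / 4.913e+09) m/s ≈ 8.248e+05 m/s = 824.8 km/s.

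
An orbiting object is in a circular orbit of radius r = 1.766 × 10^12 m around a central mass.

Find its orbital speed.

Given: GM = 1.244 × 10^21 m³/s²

For a circular orbit, gravity supplies the centripetal force, so v = √(GM / r).
v = √(1.244e+21 / 1.766e+12) m/s ≈ 2.654e+04 m/s = 26.54 km/s.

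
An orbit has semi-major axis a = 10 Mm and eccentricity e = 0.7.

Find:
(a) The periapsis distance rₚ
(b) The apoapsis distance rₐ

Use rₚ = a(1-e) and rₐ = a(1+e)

Convert to SI: a = 10 Mm = 1e+07 m.
(a) rₚ = a(1 − e) = 1e+07 · (1 − 0.7) = 1e+07 · 0.3 ≈ 3e+06 m = 3 Mm.
(b) rₐ = a(1 + e) = 1e+07 · (1 + 0.7) = 1e+07 · 1.7 ≈ 1.7e+07 m = 17 Mm.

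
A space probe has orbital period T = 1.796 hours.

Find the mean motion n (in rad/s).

Convert to SI: T = 1.796 hours = 6465.6 s.
n = 2π / T.
n = 2π / 6465.6 s ≈ 0.0009718 rad/s.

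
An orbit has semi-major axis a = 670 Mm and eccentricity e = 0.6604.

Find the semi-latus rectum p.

Convert to SI: a = 670 Mm = 6.7e+08 m.
p = a (1 − e²).
p = 6.7e+08 · (1 − (0.6604)²) = 6.7e+08 · 0.563872 ≈ 3.778e+08 m = 377.8 Mm.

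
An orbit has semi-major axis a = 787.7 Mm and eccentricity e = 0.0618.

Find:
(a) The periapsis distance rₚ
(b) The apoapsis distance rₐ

Convert to SI: a = 787.7 Mm = 7.877e+08 m.
(a) rₚ = a(1 − e) = 7.877e+08 · (1 − 0.0618) = 7.877e+08 · 0.9382 ≈ 7.39e+08 m = 739 Mm.
(b) rₐ = a(1 + e) = 7.877e+08 · (1 + 0.0618) = 7.877e+08 · 1.0618 ≈ 8.364e+08 m = 836.4 Mm.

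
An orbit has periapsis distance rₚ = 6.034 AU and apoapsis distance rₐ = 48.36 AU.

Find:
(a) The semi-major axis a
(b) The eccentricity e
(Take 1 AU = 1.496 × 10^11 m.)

Convert to SI: rₚ = 6.034 AU = 9.02686e+11 m; rₐ = 48.36 AU = 7.23466e+12 m.
(a) a = (rₚ + rₐ) / 2 = (9.02686e+11 + 7.23466e+12) / 2 ≈ 4.069e+12 m = 27.2 AU.
(b) e = (rₐ − rₚ) / (rₐ + rₚ) = (7.23466e+12 − 9.02686e+11) / (7.23466e+12 + 9.02686e+11) ≈ 0.7781.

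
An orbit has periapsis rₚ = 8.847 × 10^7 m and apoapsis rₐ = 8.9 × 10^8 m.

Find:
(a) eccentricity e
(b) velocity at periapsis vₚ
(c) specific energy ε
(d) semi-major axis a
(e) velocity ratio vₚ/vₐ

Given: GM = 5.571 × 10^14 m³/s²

(a) e = (rₐ − rₚ)/(rₐ + rₚ) = (8.9e+08 − 8.847e+07)/(8.9e+08 + 8.847e+07) ≈ 0.8192
(b) With a = (rₚ + rₐ)/2 = 4.89235e+08 m, vₚ = √(GM (2/rₚ − 1/a)) = √(5.571e+14 · (2/8.847e+07 − 1/4.89235e+08)) m/s ≈ 3385 m/s
(c) With a = (rₚ + rₐ)/2 = 4.89235e+08 m, ε = −GM/(2a) = −5.571e+14/(2 · 4.89235e+08) J/kg ≈ -5.694e+05 J/kg
(d) a = (rₚ + rₐ)/2 = (8.847e+07 + 8.9e+08)/2 ≈ 4.892e+08 m
(e) Conservation of angular momentum (rₚvₚ = rₐvₐ) gives vₚ/vₐ = rₐ/rₚ = 8.9e+08/8.847e+07 ≈ 10.06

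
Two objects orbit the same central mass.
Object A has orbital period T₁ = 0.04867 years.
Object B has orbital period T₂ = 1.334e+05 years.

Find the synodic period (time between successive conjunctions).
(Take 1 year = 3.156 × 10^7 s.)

Convert to SI: T₁ = 0.04867 years = 1.53603e+06 s; T₂ = 1.334e+05 years = 4.2101e+12 s.
T_syn = |T₁ · T₂ / (T₁ − T₂)|.
T_syn = |1.53603e+06 · 4.2101e+12 / (1.53603e+06 − 4.2101e+12)| s ≈ 1.536e+06 s = 0.04867 years.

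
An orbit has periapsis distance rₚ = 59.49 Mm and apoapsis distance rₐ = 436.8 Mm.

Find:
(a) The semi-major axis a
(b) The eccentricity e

Convert to SI: rₚ = 59.49 Mm = 5.949e+07 m; rₐ = 436.8 Mm = 4.368e+08 m.
(a) a = (rₚ + rₐ) / 2 = (5.949e+07 + 4.368e+08) / 2 ≈ 2.481e+08 m = 248.1 Mm.
(b) e = (rₐ − rₚ) / (rₐ + rₚ) = (4.368e+08 − 5.949e+07) / (4.368e+08 + 5.949e+07) ≈ 0.7603.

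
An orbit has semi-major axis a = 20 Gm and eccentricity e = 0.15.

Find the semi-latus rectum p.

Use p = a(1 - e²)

Convert to SI: a = 20 Gm = 2e+10 m.
p = a (1 − e²).
p = 2e+10 · (1 − (0.15)²) = 2e+10 · 0.9775 ≈ 1.955e+10 m = 19.55 Gm.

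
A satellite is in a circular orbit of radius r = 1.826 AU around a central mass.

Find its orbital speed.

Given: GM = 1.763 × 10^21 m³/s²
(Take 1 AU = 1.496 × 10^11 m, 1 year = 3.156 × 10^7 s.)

Convert to SI: r = 1.826 AU = 2.7317e+11 m.
For a circular orbit, gravity supplies the centripetal force, so v = √(GM / r).
v = √(1.763e+21 / 2.7317e+11) m/s ≈ 8.034e+04 m/s = 16.95 AU/year.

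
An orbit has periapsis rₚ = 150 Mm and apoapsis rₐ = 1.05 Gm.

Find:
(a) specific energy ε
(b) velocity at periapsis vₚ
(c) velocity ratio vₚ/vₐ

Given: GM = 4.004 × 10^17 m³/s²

Convert to SI: rₚ = 150 Mm = 1.5e+08 m; rₐ = 1.05 Gm = 1.05e+09 m.
(a) With a = (rₚ + rₐ)/2 = 6e+08 m, ε = −GM/(2a) = −4.004e+17/(2 · 6e+08) J/kg ≈ -3.337e+08 J/kg
(b) With a = (rₚ + rₐ)/2 = 6e+08 m, vₚ = √(GM (2/rₚ − 1/a)) = √(4.004e+17 · (2/1.5e+08 − 1/6e+08)) m/s ≈ 6.835e+04 m/s
(c) Conservation of angular momentum (rₚvₚ = rₐvₐ) gives vₚ/vₐ = rₐ/rₚ = 1.05e+09/1.5e+08 ≈ 7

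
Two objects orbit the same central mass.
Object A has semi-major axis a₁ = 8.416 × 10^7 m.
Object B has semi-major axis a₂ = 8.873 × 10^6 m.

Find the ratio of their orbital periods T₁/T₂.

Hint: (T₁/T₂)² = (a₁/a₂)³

From Kepler's third law, (T₁/T₂)² = (a₁/a₂)³, so T₁/T₂ = (a₁/a₂)^(3/2).
a₁/a₂ = 8.416e+07 / 8.873e+06 = 9.48495.
T₁/T₂ = (9.48495)^(3/2) ≈ 29.21.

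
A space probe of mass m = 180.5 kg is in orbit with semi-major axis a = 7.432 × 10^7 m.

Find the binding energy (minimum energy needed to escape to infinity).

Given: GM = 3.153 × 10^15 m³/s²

Total orbital energy is E = −GMm/(2a); binding energy is E_bind = −E = GMm/(2a).
E_bind = 3.153e+15 · 180.5 / (2 · 7.432e+07) J ≈ 3.829e+09 J = 3.829 GJ.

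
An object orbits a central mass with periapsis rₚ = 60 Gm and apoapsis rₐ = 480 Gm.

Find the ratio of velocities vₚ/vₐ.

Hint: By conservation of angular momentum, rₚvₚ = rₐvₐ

Convert to SI: rₚ = 60 Gm = 6e+10 m; rₐ = 480 Gm = 4.8e+11 m.
Conservation of angular momentum gives rₚvₚ = rₐvₐ, so vₚ/vₐ = rₐ/rₚ.
vₚ/vₐ = 4.8e+11 / 6e+10 ≈ 8.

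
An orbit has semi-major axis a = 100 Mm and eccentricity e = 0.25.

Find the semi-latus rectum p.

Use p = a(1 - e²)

Convert to SI: a = 100 Mm = 1e+08 m.
p = a (1 − e²).
p = 1e+08 · (1 − (0.25)²) = 1e+08 · 0.9375 ≈ 9.375e+07 m = 93.75 Mm.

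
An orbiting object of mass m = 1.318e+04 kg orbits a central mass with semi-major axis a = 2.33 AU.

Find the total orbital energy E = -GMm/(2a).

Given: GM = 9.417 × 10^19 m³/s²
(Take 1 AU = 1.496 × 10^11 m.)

Convert to SI: a = 2.33 AU = 3.48568e+11 m.
E = −GMm / (2a).
E = −9.417e+19 · 1.318e+04 / (2 · 3.48568e+11) J ≈ -1.78e+12 J = -1.78 TJ.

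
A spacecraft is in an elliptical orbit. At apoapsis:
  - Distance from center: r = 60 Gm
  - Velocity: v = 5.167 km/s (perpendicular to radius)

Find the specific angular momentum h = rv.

Convert to SI: r = 60 Gm = 6e+10 m; v = 5.167 km/s = 5167 m/s.
With v perpendicular to r, h = r · v.
h = 6e+10 · 5167 m²/s ≈ 3.1e+14 m²/s.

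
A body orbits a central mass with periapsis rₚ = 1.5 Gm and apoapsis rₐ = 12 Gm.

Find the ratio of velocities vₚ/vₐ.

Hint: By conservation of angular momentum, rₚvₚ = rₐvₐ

Convert to SI: rₚ = 1.5 Gm = 1.5e+09 m; rₐ = 12 Gm = 1.2e+10 m.
Conservation of angular momentum gives rₚvₚ = rₐvₐ, so vₚ/vₐ = rₐ/rₚ.
vₚ/vₐ = 1.2e+10 / 1.5e+09 ≈ 8.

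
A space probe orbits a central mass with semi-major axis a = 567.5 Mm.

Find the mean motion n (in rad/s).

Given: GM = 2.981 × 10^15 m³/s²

Convert to SI: a = 567.5 Mm = 5.675e+08 m.
n = √(GM / a³).
n = √(2.981e+15 / (5.675e+08)³) rad/s ≈ 4.039e-06 rad/s.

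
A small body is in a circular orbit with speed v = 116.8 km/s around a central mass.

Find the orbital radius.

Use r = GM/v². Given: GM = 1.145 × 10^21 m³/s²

Convert to SI: v = 116.8 km/s = 116800 m/s.
For a circular orbit, v² = GM / r, so r = GM / v².
r = 1.145e+21 / (116800)² m ≈ 8.393e+10 m = 8.393 × 10^10 m.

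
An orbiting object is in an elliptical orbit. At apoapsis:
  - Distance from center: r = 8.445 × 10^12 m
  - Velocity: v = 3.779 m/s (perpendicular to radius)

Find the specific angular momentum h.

With v perpendicular to r, h = r · v.
h = 8.445e+12 · 3.779 m²/s ≈ 3.191e+13 m²/s.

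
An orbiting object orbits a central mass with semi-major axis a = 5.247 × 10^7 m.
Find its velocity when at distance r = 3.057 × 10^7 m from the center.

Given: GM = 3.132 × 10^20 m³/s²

Vis-viva: v = √(GM · (2/r − 1/a)).
2/r − 1/a = 2/3.057e+07 − 1/5.247e+07 = 4.63651e-08 m⁻¹.
v = √(3.132e+20 · 4.63651e-08) m/s ≈ 3.811e+06 m/s = 3811 km/s.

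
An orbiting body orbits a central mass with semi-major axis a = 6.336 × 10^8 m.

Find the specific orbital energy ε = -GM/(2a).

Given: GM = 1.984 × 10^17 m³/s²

ε = −GM / (2a).
ε = −1.984e+17 / (2 · 6.336e+08) J/kg ≈ -1.566e+08 J/kg = -156.6 MJ/kg.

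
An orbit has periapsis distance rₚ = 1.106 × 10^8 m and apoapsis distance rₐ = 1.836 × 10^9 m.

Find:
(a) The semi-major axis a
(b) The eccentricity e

(a) a = (rₚ + rₐ) / 2 = (1.106e+08 + 1.836e+09) / 2 ≈ 9.733e+08 m = 9.733 × 10^8 m.
(b) e = (rₐ − rₚ) / (rₐ + rₚ) = (1.836e+09 − 1.106e+08) / (1.836e+09 + 1.106e+08) ≈ 0.8864.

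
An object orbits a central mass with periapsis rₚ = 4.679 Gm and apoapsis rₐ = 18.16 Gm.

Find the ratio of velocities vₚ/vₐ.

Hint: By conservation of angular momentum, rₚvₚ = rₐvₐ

Convert to SI: rₚ = 4.679 Gm = 4.679e+09 m; rₐ = 18.16 Gm = 1.816e+10 m.
Conservation of angular momentum gives rₚvₚ = rₐvₐ, so vₚ/vₐ = rₐ/rₚ.
vₚ/vₐ = 1.816e+10 / 4.679e+09 ≈ 3.881.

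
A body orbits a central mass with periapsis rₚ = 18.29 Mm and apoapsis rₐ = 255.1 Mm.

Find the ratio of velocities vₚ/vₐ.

Convert to SI: rₚ = 18.29 Mm = 1.829e+07 m; rₐ = 255.1 Mm = 2.551e+08 m.
Conservation of angular momentum gives rₚvₚ = rₐvₐ, so vₚ/vₐ = rₐ/rₚ.
vₚ/vₐ = 2.551e+08 / 1.829e+07 ≈ 13.95.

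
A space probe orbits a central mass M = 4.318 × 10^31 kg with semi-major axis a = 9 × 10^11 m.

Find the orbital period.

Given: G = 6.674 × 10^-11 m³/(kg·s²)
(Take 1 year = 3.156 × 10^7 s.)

GM = G · M = 6.674e-11 · 4.318e+31 = 2.88183e+21 m³/s².
Kepler's third law: T = 2π √(a³ / GM).
Substituting a = 9e+11 m and GM = 2.88183e+21 m³/s²:
T = 2π √((9e+11)³ / 2.88183e+21) s
T ≈ 9.993e+07 s = 3.166 years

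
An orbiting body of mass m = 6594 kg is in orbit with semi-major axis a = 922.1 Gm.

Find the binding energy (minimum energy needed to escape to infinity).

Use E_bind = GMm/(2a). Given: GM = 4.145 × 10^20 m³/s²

Convert to SI: a = 922.1 Gm = 9.221e+11 m.
Total orbital energy is E = −GMm/(2a); binding energy is E_bind = −E = GMm/(2a).
E_bind = 4.145e+20 · 6594 / (2 · 9.221e+11) J ≈ 1.482e+12 J = 1.482 TJ.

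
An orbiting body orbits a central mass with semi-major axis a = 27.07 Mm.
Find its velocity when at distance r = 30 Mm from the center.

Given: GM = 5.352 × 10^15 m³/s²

Convert to SI: a = 27.07 Mm = 2.707e+07 m; r = 30 Mm = 3e+07 m.
Vis-viva: v = √(GM · (2/r − 1/a)).
2/r − 1/a = 2/3e+07 − 1/2.707e+07 = 2.97254e-08 m⁻¹.
v = √(5.352e+15 · 2.97254e-08) m/s ≈ 1.261e+04 m/s = 12.61 km/s.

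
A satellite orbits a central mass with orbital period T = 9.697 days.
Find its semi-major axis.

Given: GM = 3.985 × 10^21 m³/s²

Convert to SI: T = 9.697 days = 837821 s.
Invert Kepler's third law: a = (GM · T² / (4π²))^(1/3).
Substituting T = 837821 s and GM = 3.985e+21 m³/s²:
a = (3.985e+21 · (837821)² / (4π²))^(1/3) m
a ≈ 4.138e+10 m = 4.138 × 10^10 m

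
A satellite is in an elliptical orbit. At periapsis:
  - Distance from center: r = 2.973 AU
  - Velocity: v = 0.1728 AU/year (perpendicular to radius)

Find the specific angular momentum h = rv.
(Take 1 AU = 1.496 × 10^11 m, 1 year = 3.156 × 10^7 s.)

Convert to SI: r = 2.973 AU = 4.44761e+11 m; v = 0.1728 AU/year = 819.103 m/s.
With v perpendicular to r, h = r · v.
h = 4.44761e+11 · 819.103 m²/s ≈ 3.643e+14 m²/s.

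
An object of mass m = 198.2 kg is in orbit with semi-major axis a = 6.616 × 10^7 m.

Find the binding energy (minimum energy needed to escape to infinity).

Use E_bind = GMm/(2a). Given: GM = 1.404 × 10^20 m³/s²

Total orbital energy is E = −GMm/(2a); binding energy is E_bind = −E = GMm/(2a).
E_bind = 1.404e+20 · 198.2 / (2 · 6.616e+07) J ≈ 2.103e+14 J = 210.3 TJ.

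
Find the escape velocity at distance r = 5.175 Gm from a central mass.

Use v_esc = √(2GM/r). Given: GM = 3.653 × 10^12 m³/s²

Convert to SI: r = 5.175 Gm = 5.175e+09 m.
Escape velocity comes from setting total energy to zero: ½v² − GM/r = 0 ⇒ v_esc = √(2GM / r).
v_esc = √(2 · 3.653e+12 / 5.175e+09) m/s ≈ 37.57 m/s = 37.57 m/s.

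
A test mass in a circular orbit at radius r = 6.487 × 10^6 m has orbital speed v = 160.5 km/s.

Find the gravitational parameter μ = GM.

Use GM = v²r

Convert to SI: v = 160.5 km/s = 160500 m/s.
For a circular orbit v² = GM/r, so GM = v² · r.
GM = (160500)² · 6.487e+06 m³/s² ≈ 1.671e+17 m³/s² = 1.671 × 10^17 m³/s².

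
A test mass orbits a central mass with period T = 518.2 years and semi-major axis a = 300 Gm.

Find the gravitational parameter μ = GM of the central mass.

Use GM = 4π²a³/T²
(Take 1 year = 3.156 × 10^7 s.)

Convert to SI: T = 518.2 years = 1.63544e+10 s; a = 300 Gm = 3e+11 m.
GM = 4π² · a³ / T².
GM = 4π² · (3e+11)³ / (1.63544e+10)² m³/s² ≈ 3.985e+15 m³/s² = 3.985 × 10^15 m³/s².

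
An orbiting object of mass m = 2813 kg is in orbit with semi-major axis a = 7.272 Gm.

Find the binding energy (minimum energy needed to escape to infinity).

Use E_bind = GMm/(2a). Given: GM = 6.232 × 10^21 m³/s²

Convert to SI: a = 7.272 Gm = 7.272e+09 m.
Total orbital energy is E = −GMm/(2a); binding energy is E_bind = −E = GMm/(2a).
E_bind = 6.232e+21 · 2813 / (2 · 7.272e+09) J ≈ 1.205e+15 J = 1.205 PJ.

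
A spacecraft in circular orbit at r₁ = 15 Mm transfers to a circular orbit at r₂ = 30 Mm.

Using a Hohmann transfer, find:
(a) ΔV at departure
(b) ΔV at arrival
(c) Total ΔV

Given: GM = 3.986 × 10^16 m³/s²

Convert to SI: r₁ = 15 Mm = 1.5e+07 m; r₂ = 30 Mm = 3e+07 m.
Transfer semi-major axis: a_t = (r₁ + r₂)/2 = (1.5e+07 + 3e+07)/2 = 2.25e+07 m.
Circular speeds: v₁ = √(GM/r₁) = 51549.3 m/s, v₂ = √(GM/r₂) = 36450.9 m/s.
Transfer speeds (vis-viva v² = GM(2/r − 1/a_t)): v₁ᵗ = 59524 m/s, v₂ᵗ = 29762 m/s.
(a) ΔV₁ = |v₁ᵗ − v₁| ≈ 7975 m/s = 7.975 km/s.
(b) ΔV₂ = |v₂ − v₂ᵗ| ≈ 6689 m/s = 6.689 km/s.
(c) ΔV_total = ΔV₁ + ΔV₂ ≈ 1.466e+04 m/s = 14.66 km/s.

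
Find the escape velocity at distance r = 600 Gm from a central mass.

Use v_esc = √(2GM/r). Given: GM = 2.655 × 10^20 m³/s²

Convert to SI: r = 600 Gm = 6e+11 m.
Escape velocity comes from setting total energy to zero: ½v² − GM/r = 0 ⇒ v_esc = √(2GM / r).
v_esc = √(2 · 2.655e+20 / 6e+11) m/s ≈ 2.975e+04 m/s = 29.75 km/s.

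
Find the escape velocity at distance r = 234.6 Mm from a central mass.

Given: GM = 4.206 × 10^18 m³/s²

Convert to SI: r = 234.6 Mm = 2.346e+08 m.
Escape velocity comes from setting total energy to zero: ½v² − GM/r = 0 ⇒ v_esc = √(2GM / r).
v_esc = √(2 · 4.206e+18 / 2.346e+08) m/s ≈ 1.894e+05 m/s = 189.4 km/s.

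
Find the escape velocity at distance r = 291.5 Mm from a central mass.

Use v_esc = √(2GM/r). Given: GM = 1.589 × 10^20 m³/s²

Convert to SI: r = 291.5 Mm = 2.915e+08 m.
Escape velocity comes from setting total energy to zero: ½v² − GM/r = 0 ⇒ v_esc = √(2GM / r).
v_esc = √(2 · 1.589e+20 / 2.915e+08) m/s ≈ 1.044e+06 m/s = 1044 km/s.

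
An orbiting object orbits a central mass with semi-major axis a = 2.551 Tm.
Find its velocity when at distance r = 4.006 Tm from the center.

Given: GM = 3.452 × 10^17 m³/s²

Convert to SI: a = 2.551 Tm = 2.551e+12 m; r = 4.006 Tm = 4.006e+12 m.
Vis-viva: v = √(GM · (2/r − 1/a)).
2/r − 1/a = 2/4.006e+12 − 1/2.551e+12 = 1.07248e-13 m⁻¹.
v = √(3.452e+17 · 1.07248e-13) m/s ≈ 192.4 m/s = 192.4 m/s.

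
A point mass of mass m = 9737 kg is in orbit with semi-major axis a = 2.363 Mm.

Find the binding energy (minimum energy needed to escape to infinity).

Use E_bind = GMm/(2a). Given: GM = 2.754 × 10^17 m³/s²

Convert to SI: a = 2.363 Mm = 2.363e+06 m.
Total orbital energy is E = −GMm/(2a); binding energy is E_bind = −E = GMm/(2a).
E_bind = 2.754e+17 · 9737 / (2 · 2.363e+06) J ≈ 5.674e+14 J = 567.4 TJ.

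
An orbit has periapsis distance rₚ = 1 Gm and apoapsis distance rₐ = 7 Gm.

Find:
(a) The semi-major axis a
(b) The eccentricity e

Convert to SI: rₚ = 1 Gm = 1e+09 m; rₐ = 7 Gm = 7e+09 m.
(a) a = (rₚ + rₐ) / 2 = (1e+09 + 7e+09) / 2 ≈ 4e+09 m = 4 Gm.
(b) e = (rₐ − rₚ) / (rₐ + rₚ) = (7e+09 − 1e+09) / (7e+09 + 1e+09) ≈ 0.75.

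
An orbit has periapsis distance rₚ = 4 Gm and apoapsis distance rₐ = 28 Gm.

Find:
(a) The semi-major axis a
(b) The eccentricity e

Convert to SI: rₚ = 4 Gm = 4e+09 m; rₐ = 28 Gm = 2.8e+10 m.
(a) a = (rₚ + rₐ) / 2 = (4e+09 + 2.8e+10) / 2 ≈ 1.6e+10 m = 16 Gm.
(b) e = (rₐ − rₚ) / (rₐ + rₚ) = (2.8e+10 − 4e+09) / (2.8e+10 + 4e+09) ≈ 0.75.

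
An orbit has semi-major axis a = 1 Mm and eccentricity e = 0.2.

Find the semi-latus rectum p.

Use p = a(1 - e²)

Convert to SI: a = 1 Mm = 1e+06 m.
p = a (1 − e²).
p = 1e+06 · (1 − (0.2)²) = 1e+06 · 0.96 ≈ 9.6e+05 m = 960 km.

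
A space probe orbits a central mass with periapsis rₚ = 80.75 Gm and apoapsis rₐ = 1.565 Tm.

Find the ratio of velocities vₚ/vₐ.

Convert to SI: rₚ = 80.75 Gm = 8.075e+10 m; rₐ = 1.565 Tm = 1.565e+12 m.
Conservation of angular momentum gives rₚvₚ = rₐvₐ, so vₚ/vₐ = rₐ/rₚ.
vₚ/vₐ = 1.565e+12 / 8.075e+10 ≈ 19.38.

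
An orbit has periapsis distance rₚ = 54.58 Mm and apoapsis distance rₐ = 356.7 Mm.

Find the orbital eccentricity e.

Convert to SI: rₚ = 54.58 Mm = 5.458e+07 m; rₐ = 356.7 Mm = 3.567e+08 m.
e = (rₐ − rₚ) / (rₐ + rₚ).
e = (3.567e+08 − 5.458e+07) / (3.567e+08 + 5.458e+07) = 3.0212e+08 / 4.1128e+08 ≈ 0.7346.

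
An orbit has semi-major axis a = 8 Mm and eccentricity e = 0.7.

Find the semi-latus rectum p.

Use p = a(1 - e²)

Convert to SI: a = 8 Mm = 8e+06 m.
p = a (1 − e²).
p = 8e+06 · (1 − (0.7)²) = 8e+06 · 0.51 ≈ 4.08e+06 m = 4.08 Mm.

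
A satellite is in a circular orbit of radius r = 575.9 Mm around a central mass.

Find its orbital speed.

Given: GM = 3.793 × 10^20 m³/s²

Convert to SI: r = 575.9 Mm = 5.759e+08 m.
For a circular orbit, gravity supplies the centripetal force, so v = √(GM / r).
v = √(3.793e+20 / 5.759e+08) m/s ≈ 8.116e+05 m/s = 811.6 km/s.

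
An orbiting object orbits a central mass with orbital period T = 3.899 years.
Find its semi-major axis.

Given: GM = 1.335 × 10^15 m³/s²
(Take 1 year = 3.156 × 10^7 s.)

Convert to SI: T = 3.899 years = 1.23052e+08 s.
Invert Kepler's third law: a = (GM · T² / (4π²))^(1/3).
Substituting T = 1.23052e+08 s and GM = 1.335e+15 m³/s²:
a = (1.335e+15 · (1.23052e+08)² / (4π²))^(1/3) m
a ≈ 8e+09 m = 8 Gm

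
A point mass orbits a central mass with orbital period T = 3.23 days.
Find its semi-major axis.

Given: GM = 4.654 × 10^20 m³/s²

Convert to SI: T = 3.23 days = 279072 s.
Invert Kepler's third law: a = (GM · T² / (4π²))^(1/3).
Substituting T = 279072 s and GM = 4.654e+20 m³/s²:
a = (4.654e+20 · (279072)² / (4π²))^(1/3) m
a ≈ 9.719e+09 m = 9.719 Gm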